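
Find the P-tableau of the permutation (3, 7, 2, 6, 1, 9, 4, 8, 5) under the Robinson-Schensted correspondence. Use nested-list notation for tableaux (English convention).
After inserting 3: P = [[3]].
After inserting 7: P = [[3, 7]].
After inserting 2: P = [[2, 7], [3]].
After inserting 6: P = [[2, 6], [3, 7]].
After inserting 1: P = [[1, 6], [2, 7], [3]].
After inserting 9: P = [[1, 6, 9], [2, 7], [3]].
After inserting 4: P = [[1, 4, 9], [2, 6], [3, 7]].
After inserting 8: P = [[1, 4, 8], [2, 6, 9], [3, 7]].
After inserting 5: P = [[1, 4, 5], [2, 6, 8], [3, 7, 9]].

So P = [[1, 4, 5], [2, 6, 8], [3, 7, 9]].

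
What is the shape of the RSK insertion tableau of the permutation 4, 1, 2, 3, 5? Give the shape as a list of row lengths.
[4, 1]

Row-insert each entry into an empty tableau.

After inserting 4: P = [[4]].
After inserting 1: P = [[1], [4]].
After inserting 2: P = [[1, 2], [4]].
After inserting 3: P = [[1, 2, 3], [4]].
After inserting 5: P = [[1, 2, 3, 5], [4]].

The final insertion tableau P = [[1, 2, 3, 5], [4]] has shape [4, 1].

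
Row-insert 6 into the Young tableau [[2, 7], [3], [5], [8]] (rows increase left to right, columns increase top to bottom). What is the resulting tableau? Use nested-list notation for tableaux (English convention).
In row 1, 6 replaces 7 (the leftmost entry greater than 6); 7 is bumped to row 2. 7 is appended to row 2. The new tableau is [[2, 6], [3, 7], [5], [8]].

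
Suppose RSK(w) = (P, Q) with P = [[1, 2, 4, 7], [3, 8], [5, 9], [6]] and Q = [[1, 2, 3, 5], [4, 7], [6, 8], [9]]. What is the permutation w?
1 3 6 5 9 4 8 7 2

Reverse RSK: for i = n, n-1, ..., 1, locate i in Q, remove the corresponding corner cell from P, and reverse-bump its entry up through P; the value ejected from row 1 is w(i).

So w = 1 3 6 5 9 4 8 7 2.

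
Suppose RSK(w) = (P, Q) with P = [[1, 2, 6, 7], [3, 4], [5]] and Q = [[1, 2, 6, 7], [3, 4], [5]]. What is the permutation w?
Reverse the RSK construction: for i from n down to 1, find the cell of Q containing i, remove the entry at that cell from P, and reverse-bump it up through P; the value ejected from row 1 is w(i).

Step i=7: Q has 7 at row 1, column 4; remove that cell from P, ejecting 7. So w(7) = 7. P is now [[1, 2, 6], [3, 4], [5]].
Step i=6: Q has 6 at row 1, column 3; remove that cell from P, ejecting 6. So w(6) = 6. P is now [[1, 2], [3, 4], [5]].
Step i=5: Q has 5 at row 3, column 1; remove 5 from row 3 of P and reverse-bump: 5 enters row 2 and ejects 4; 4 enters row 1 and ejects 2. So w(5) = 2. P is now [[1, 4], [3, 5]].
Step i=4: Q has 4 at row 2, column 2; remove 5 from row 2 of P and reverse-bump: 5 enters row 1 and ejects 4. So w(4) = 4. P is now [[1, 5], [3]].
Step i=3: Q has 3 at row 2, column 1; remove 3 from row 2 of P and reverse-bump: 3 enters row 1 and ejects 1. So w(3) = 1. P is now [[3, 5]].
Step i=2: Q has 2 at row 1, column 2; remove that cell from P, ejecting 5. So w(2) = 5. P is now [[3]].
Step i=1: Q has 1 at row 1, column 1; remove that cell from P, ejecting 3. So w(1) = 3. P is now [].

So w = 3 5 1 4 2 6 7.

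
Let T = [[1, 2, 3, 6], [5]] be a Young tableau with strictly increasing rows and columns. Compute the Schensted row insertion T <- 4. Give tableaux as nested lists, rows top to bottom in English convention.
[[1, 2, 3, 4], [5, 6]]

In row 1, 4 replaces 6 (the leftmost entry greater than 4); 6 is bumped to row 2. 6 is appended to row 2. The new tableau is [[1, 2, 3, 4], [5, 6]].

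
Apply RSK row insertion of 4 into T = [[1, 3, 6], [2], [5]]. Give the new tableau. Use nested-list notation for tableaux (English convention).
In row 1, 4 replaces 6 (the leftmost entry greater than 4); 6 is bumped to row 2. 6 is appended to row 2. The new tableau is [[1, 3, 4], [2, 6], [5]].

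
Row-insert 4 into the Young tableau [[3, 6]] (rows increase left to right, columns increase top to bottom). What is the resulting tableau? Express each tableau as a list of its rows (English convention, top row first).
[[3, 4], [6]]

In row 1, 4 replaces 6 (the leftmost entry greater than 4); 6 is bumped to row 2. 6 starts a new row 2. The new tableau is [[3, 4], [6]].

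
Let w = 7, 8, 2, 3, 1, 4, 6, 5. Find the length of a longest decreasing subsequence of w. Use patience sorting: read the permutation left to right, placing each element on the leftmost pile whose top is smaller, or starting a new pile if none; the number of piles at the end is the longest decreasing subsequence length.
7: new pile. tops = [7]
8: onto pile 1 (replacing 7). tops = [8]
2: new pile. tops = [8, 2]
3: onto pile 2 (replacing 2). tops = [8, 3]
1: new pile. tops = [8, 3, 1]
4: onto pile 2 (replacing 3). tops = [8, 4, 1]
6: onto pile 2 (replacing 4). tops = [8, 6, 1]
5: onto pile 3 (replacing 1). tops = [8, 6, 5]

3 piles, so the longest decreasing subsequence has length 3.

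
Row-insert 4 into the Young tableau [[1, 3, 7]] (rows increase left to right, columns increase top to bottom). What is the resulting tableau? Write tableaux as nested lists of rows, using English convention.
[[1, 3, 4], [7]]

In row 1, 4 replaces 7 (the leftmost entry greater than 4); 7 is bumped to row 2. 7 starts a new row 2. The new tableau is [[1, 3, 4], [7]].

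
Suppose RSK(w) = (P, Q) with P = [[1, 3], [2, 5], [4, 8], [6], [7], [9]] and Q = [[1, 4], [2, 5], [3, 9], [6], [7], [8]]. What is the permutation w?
Reverse the RSK construction: for i from n down to 1, find the cell of Q containing i, remove the entry at that cell from P, and reverse-bump it up through P; the value ejected from row 1 is w(i).

Step i=9: Q has 9 at row 3, column 2; remove 8 from row 3 of P and reverse-bump: 8 enters row 2 and ejects 5; 5 enters row 1 and ejects 3. So w(9) = 3. P is now [[1, 5], [2, 8], [4], [6], [7], [9]].
Step i=8: Q has 8 at row 6, column 1; remove 9 from row 6 of P and reverse-bump: 9 enters row 5 and ejects 7; 7 enters row 4 and ejects 6; 6 enters row 3 and ejects 4; 4 enters row 2 and ejects 2; 2 enters row 1 and ejects 1. So w(8) = 1. P is now [[2, 5], [4, 8], [6], [7], [9]].
Step i=7: Q has 7 at row 5, column 1; remove 9 from row 5 of P and reverse-bump: 9 enters row 4 and ejects 7; 7 enters row 3 and ejects 6; 6 enters row 2 and ejects 4; 4 enters row 1 and ejects 2. So w(7) = 2. P is now [[4, 5], [6, 8], [7], [9]].
Step i=6: Q has 6 at row 4, column 1; remove 9 from row 4 of P and reverse-bump: 9 enters row 3 and ejects 7; 7 enters row 2 and ejects 6; 6 enters row 1 and ejects 5. So w(6) = 5. P is now [[4, 6], [7, 8], [9]].
Step i=5: Q has 5 at row 2, column 2; remove 8 from row 2 of P and reverse-bump: 8 enters row 1 and ejects 6. So w(5) = 6. P is now [[4, 8], [7], [9]].
Step i=4: Q has 4 at row 1, column 2; remove that cell from P, ejecting 8. So w(4) = 8. P is now [[4], [7], [9]].
Step i=3: Q has 3 at row 3, column 1; remove 9 from row 3 of P and reverse-bump: 9 enters row 2 and ejects 7; 7 enters row 1 and ejects 4. So w(3) = 4. P is now [[7], [9]].
Step i=2: Q has 2 at row 2, column 1; remove 9 from row 2 of P and reverse-bump: 9 enters row 1 and ejects 7. So w(2) = 7. P is now [[9]].
Step i=1: Q has 1 at row 1, column 1; remove that cell from P, ejecting 9. So w(1) = 9. P is now [].

So w = 9 7 4 8 6 5 2 1 3.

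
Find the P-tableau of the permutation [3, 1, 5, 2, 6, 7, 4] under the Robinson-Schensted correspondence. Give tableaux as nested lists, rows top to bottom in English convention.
Insert 3: appended to row 1. P = [[3]].
Insert 1: 1 bumps 3 from row 1; 3 starts row 2. P = [[1], [3]].
Insert 5: appended to row 1. P = [[1, 5], [3]].
Insert 2: 2 bumps 5 from row 1; 5 appends to row 2. P = [[1, 2], [3, 5]].
Insert 6: appended to row 1. P = [[1, 2, 6], [3, 5]].
Insert 7: appended to row 1. P = [[1, 2, 6, 7], [3, 5]].
Insert 4: 4 bumps 6 from row 1; 6 appends to row 2. P = [[1, 2, 4, 7], [3, 5, 6]].

So P = [[1, 2, 4, 7], [3, 5, 6]].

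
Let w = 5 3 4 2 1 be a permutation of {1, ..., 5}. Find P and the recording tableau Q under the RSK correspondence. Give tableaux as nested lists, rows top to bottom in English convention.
P = [[1, 4], [2], [3], [5]], Q = [[1, 3], [2], [4], [5]]

Insert each entry of the permutation into P by Schensted row insertion, recording in Q the position of each new cell.

Insert 5: appended to row 1. P = [[5]].
Insert 3: 3 bumps 5 from row 1; 5 starts row 2. P = [[3], [5]].
Insert 4: appended to row 1. P = [[3, 4], [5]].
Insert 2: 2 bumps 3 from row 1; 3 bumps 5 from row 2; 5 starts row 3. P = [[2, 4], [3], [5]].
Insert 1: 1 bumps 2 from row 1; 2 bumps 3 from row 2; 3 bumps 5 from row 3; 5 starts row 4. P = [[1, 4], [2], [3], [5]].

So P = [[1, 4], [2], [3], [5]], Q = [[1, 3], [2], [4], [5]].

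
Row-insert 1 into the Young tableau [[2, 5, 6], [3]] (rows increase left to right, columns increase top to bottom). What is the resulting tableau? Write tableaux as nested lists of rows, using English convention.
In row 1, 1 replaces 2 (the leftmost entry greater than 1); 2 is bumped to row 2. In row 2, 2 replaces 3 (the leftmost entry greater than 2); 3 is bumped to row 3. 3 starts a new row 3. The new tableau is [[1, 5, 6], [2], [3]].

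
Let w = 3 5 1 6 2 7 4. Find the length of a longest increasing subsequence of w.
4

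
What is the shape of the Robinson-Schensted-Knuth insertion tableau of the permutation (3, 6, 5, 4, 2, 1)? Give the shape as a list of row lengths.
[2, 1, 1, 1, 1]

RSK row insertion gives P = [[1, 4], [2], [3], [5], [6]], which has shape [2, 1, 1, 1, 1].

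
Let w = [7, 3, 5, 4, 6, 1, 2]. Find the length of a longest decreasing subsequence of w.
4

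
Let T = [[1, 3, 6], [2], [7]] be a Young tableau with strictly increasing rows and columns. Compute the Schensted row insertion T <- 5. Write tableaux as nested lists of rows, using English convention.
[[1, 3, 5], [2, 6], [7]]

In row 1, 5 replaces 6 (the leftmost entry greater than 5); 6 is bumped to row 2. 6 is appended to row 2. The new tableau is [[1, 3, 5], [2, 6], [7]].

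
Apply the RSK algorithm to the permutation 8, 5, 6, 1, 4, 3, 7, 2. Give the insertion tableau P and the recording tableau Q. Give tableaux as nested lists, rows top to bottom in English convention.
Insert each entry of the permutation into P by Schensted row insertion, recording in Q the position of each new cell.

Insert 8: appended to row 1. P = [[8]], Q = [[1]].
Insert 5: 5 bumps 8 from row 1; 8 starts row 2. P = [[5], [8]], Q = [[1], [2]].
Insert 6: appended to row 1. P = [[5, 6], [8]], Q = [[1, 3], [2]].
Insert 1: 1 bumps 5 from row 1; 5 bumps 8 from row 2; 8 starts row 3. P = [[1, 6], [5], [8]], Q = [[1, 3], [2], [4]].
Insert 4: 4 bumps 6 from row 1; 6 appends to row 2. P = [[1, 4], [5, 6], [8]], Q = [[1, 3], [2, 5], [4]].
Insert 3: 3 bumps 4 from row 1; 4 bumps 5 from row 2; 5 bumps 8 from row 3; 8 starts row 4. P = [[1, 3], [4, 6], [5], [8]], Q = [[1, 3], [2, 5], [4], [6]].
Insert 7: appended to row 1. P = [[1, 3, 7], [4, 6], [5], [8]], Q = [[1, 3, 7], [2, 5], [4], [6]].
Insert 2: 2 bumps 3 from row 1; 3 bumps 4 from row 2; 4 bumps 5 from row 3; 5 bumps 8 from row 4; 8 starts row 5. P = [[1, 2, 7], [3, 6], [4], [5], [8]], Q = [[1, 3, 7], [2, 5], [4], [6], [8]].

So P = [[1, 2, 7], [3, 6], [4], [5], [8]], Q = [[1, 3, 7], [2, 5], [4], [6], [8]].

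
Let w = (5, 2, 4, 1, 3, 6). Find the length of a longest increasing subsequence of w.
3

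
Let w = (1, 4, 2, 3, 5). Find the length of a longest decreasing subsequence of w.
2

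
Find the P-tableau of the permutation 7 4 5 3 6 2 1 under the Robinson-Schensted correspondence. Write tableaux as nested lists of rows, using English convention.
P = [[1, 5, 6], [2], [3], [4], [7]]

Insert 7: appended to row 1. P = [[7]].
Insert 4: 4 bumps 7 from row 1; 7 starts row 2. P = [[4], [7]].
Insert 5: appended to row 1. P = [[4, 5], [7]].
Insert 3: 3 bumps 4 from row 1; 4 bumps 7 from row 2; 7 starts row 3. P = [[3, 5], [4], [7]].
Insert 6: appended to row 1. P = [[3, 5, 6], [4], [7]].
Insert 2: 2 bumps 3 from row 1; 3 bumps 4 from row 2; 4 bumps 7 from row 3; 7 starts row 4. P = [[2, 5, 6], [3], [4], [7]].
Insert 1: 1 bumps 2 from row 1; 2 bumps 3 from row 2; 3 bumps 4 from row 3; 4 bumps 7 from row 4; 7 starts row 5. P = [[1, 5, 6], [2], [3], [4], [7]].

So P = [[1, 5, 6], [2], [3], [4], [7]].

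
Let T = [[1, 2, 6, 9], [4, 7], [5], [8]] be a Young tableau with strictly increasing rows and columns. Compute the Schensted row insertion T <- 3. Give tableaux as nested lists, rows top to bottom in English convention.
[[1, 2, 3, 9], [4, 6], [5, 7], [8]]

In row 1, 3 replaces 6 (the leftmost entry greater than 3); 6 is bumped to row 2. In row 2, 6 replaces 7 (the leftmost entry greater than 6); 7 is bumped to row 3. 7 is appended to row 3. The new tableau is [[1, 2, 3, 9], [4, 6], [5, 7], [8]].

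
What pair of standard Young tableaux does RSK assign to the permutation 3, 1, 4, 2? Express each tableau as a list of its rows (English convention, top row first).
P = [[1, 2], [3, 4]], Q = [[1, 3], [2, 4]]

Insert each entry of the permutation into P by Schensted row insertion, recording in Q the position of each new cell.

Insert 3: appended to row 1. P = [[3]].
Insert 1: 1 bumps 3 from row 1; 3 starts row 2. P = [[1], [3]].
Insert 4: appended to row 1. P = [[1, 4], [3]].
Insert 2: 2 bumps 4 from row 1; 4 appends to row 2. P = [[1, 2], [3, 4]].

So P = [[1, 2], [3, 4]], Q = [[1, 3], [2, 4]].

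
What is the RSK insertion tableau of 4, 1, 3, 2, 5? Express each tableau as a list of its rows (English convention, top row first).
P = [[1, 2, 5], [3], [4]]

Insert 4: appended to row 1. P = [[4]].
Insert 1: 1 bumps 4 from row 1; 4 starts row 2. P = [[1], [4]].
Insert 3: appended to row 1. P = [[1, 3], [4]].
Insert 2: 2 bumps 3 from row 1; 3 bumps 4 from row 2; 4 starts row 3. P = [[1, 2], [3], [4]].
Insert 5: appended to row 1. P = [[1, 2, 5], [3], [4]].

So P = [[1, 2, 5], [3], [4]].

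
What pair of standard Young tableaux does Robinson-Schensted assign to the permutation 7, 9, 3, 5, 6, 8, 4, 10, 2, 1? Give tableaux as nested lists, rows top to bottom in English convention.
Insert each entry of the permutation into P by Schensted row insertion, recording in Q the position of each new cell.

Insert 7: appended to row 1. P = [[7]].
Insert 9: appended to row 1. P = [[7, 9]].
Insert 3: 3 bumps 7 from row 1; 7 starts row 2. P = [[3, 9], [7]].
Insert 5: 5 bumps 9 from row 1; 9 appends to row 2. P = [[3, 5], [7, 9]].
Insert 6: appended to row 1. P = [[3, 5, 6], [7, 9]].
Insert 8: appended to row 1. P = [[3, 5, 6, 8], [7, 9]].
Insert 4: 4 bumps 5 from row 1; 5 bumps 7 from row 2; 7 starts row 3. P = [[3, 4, 6, 8], [5, 9], [7]].
Insert 10: appended to row 1. P = [[3, 4, 6, 8, 10], [5, 9], [7]].
Insert 2: 2 bumps 3 from row 1; 3 bumps 5 from row 2; 5 bumps 7 from row 3; 7 starts row 4. P = [[2, 4, 6, 8, 10], [3, 9], [5], [7]].
Insert 1: 1 bumps 2 from row 1; 2 bumps 3 from row 2; 3 bumps 5 from row 3; 5 bumps 7 from row 4; 7 starts row 5. P = [[1, 4, 6, 8, 10], [2, 9], [3], [5], [7]].

So P = [[1, 4, 6, 8, 10], [2, 9], [3], [5], [7]], Q = [[1, 2, 5, 6, 8], [3, 4], [7], [9], [10]].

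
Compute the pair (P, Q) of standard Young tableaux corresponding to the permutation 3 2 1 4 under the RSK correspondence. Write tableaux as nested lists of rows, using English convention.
Insert each entry of the permutation into P by Schensted row insertion, recording in Q the position of each new cell.

Insert 3: appended to row 1. P = [[3]].
Insert 2: 2 bumps 3 from row 1; 3 starts row 2. P = [[2], [3]].
Insert 1: 1 bumps 2 from row 1; 2 bumps 3 from row 2; 3 starts row 3. P = [[1], [2], [3]].
Insert 4: appended to row 1. P = [[1, 4], [2], [3]].

So P = [[1, 4], [2], [3]], Q = [[1, 4], [2], [3]].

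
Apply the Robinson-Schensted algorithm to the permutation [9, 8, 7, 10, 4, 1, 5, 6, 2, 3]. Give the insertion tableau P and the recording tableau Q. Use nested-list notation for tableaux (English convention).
P = [[1, 2, 3], [4, 5, 6], [7, 10], [8], [9]], Q = [[1, 4, 8], [2, 7, 10], [3, 9], [5], [6]]

Insert each entry of the permutation into P by Schensted row insertion, recording in Q the position of each new cell.

After inserting 9: P = [[9]].
After inserting 8: P = [[8], [9]].
After inserting 7: P = [[7], [8], [9]].
After inserting 10: P = [[7, 10], [8], [9]].
After inserting 4: P = [[4, 10], [7], [8], [9]].
After inserting 1: P = [[1, 10], [4], [7], [8], [9]].
After inserting 5: P = [[1, 5], [4, 10], [7], [8], [9]].
After inserting 6: P = [[1, 5, 6], [4, 10], [7], [8], [9]].
After inserting 2: P = [[1, 2, 6], [4, 5], [7, 10], [8], [9]].
After inserting 3: P = [[1, 2, 3], [4, 5, 6], [7, 10], [8], [9]].

So P = [[1, 2, 3], [4, 5, 6], [7, 10], [8], [9]], Q = [[1, 4, 8], [2, 7, 10], [3, 9], [5], [6]].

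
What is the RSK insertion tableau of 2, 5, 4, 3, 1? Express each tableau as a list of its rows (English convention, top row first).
P = [[1, 3], [2], [4], [5]]

Insert 2: appended to row 1. P = [[2]].
Insert 5: appended to row 1. P = [[2, 5]].
Insert 4: 4 bumps 5 from row 1; 5 starts row 2. P = [[2, 4], [5]].
Insert 3: 3 bumps 4 from row 1; 4 bumps 5 from row 2; 5 starts row 3. P = [[2, 3], [4], [5]].
Insert 1: 1 bumps 2 from row 1; 2 bumps 4 from row 2; 4 bumps 5 from row 3; 5 starts row 4. P = [[1, 3], [2], [4], [5]].

So P = [[1, 3], [2], [4], [5]].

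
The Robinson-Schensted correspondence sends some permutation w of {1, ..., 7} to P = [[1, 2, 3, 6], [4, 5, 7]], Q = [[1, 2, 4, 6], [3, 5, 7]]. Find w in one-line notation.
Reverse the RSK construction: for i from n down to 1, find the cell of Q containing i, remove the entry at that cell from P, and reverse-bump it up through P; the value ejected from row 1 is w(i).

Step i=7: Q has 7 at row 2, column 3; remove 7 from row 2 of P and reverse-bump: 7 enters row 1 and ejects 6. So w(7) = 6. P is now [[1, 2, 3, 7], [4, 5]].
Step i=6: Q has 6 at row 1, column 4; remove that cell from P, ejecting 7. So w(6) = 7. P is now [[1, 2, 3], [4, 5]].
Step i=5: Q has 5 at row 2, column 2; remove 5 from row 2 of P and reverse-bump: 5 enters row 1 and ejects 3. So w(5) = 3. P is now [[1, 2, 5], [4]].
Step i=4: Q has 4 at row 1, column 3; remove that cell from P, ejecting 5. So w(4) = 5. P is now [[1, 2], [4]].
Step i=3: Q has 3 at row 2, column 1; remove 4 from row 2 of P and reverse-bump: 4 enters row 1 and ejects 2. So w(3) = 2. P is now [[1, 4]].
Step i=2: Q has 2 at row 1, column 2; remove that cell from P, ejecting 4. So w(2) = 4. P is now [[1]].
Step i=1: Q has 1 at row 1, column 1; remove that cell from P, ejecting 1. So w(1) = 1. P is now [].

So w = 1 4 2 5 3 7 6.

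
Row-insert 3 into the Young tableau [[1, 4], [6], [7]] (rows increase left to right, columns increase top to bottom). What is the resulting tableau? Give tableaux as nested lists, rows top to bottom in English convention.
In row 1, 3 replaces 4 (the leftmost entry greater than 3); 4 is bumped to row 2. In row 2, 4 replaces 6 (the leftmost entry greater than 4); 6 is bumped to row 3. In row 3, 6 replaces 7 (the leftmost entry greater than 6); 7 is bumped to row 4. 7 starts a new row 4. The new tableau is [[1, 3], [4], [6], [7]].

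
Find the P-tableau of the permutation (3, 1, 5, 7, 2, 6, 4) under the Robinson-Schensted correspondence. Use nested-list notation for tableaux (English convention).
Insert 3: appended to row 1. P = [[3]].
Insert 1: 1 bumps 3 from row 1; 3 starts row 2. P = [[1], [3]].
Insert 5: appended to row 1. P = [[1, 5], [3]].
Insert 7: appended to row 1. P = [[1, 5, 7], [3]].
Insert 2: 2 bumps 5 from row 1; 5 appends to row 2. P = [[1, 2, 7], [3, 5]].
Insert 6: 6 bumps 7 from row 1; 7 appends to row 2. P = [[1, 2, 6], [3, 5, 7]].
Insert 4: 4 bumps 6 from row 1; 6 bumps 7 from row 2; 7 starts row 3. P = [[1, 2, 4], [3, 5, 6], [7]].

So P = [[1, 2, 4], [3, 5, 6], [7]].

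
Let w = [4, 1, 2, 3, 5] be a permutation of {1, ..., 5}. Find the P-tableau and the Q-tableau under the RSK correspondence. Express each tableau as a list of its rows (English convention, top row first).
Insert each entry of the permutation into P by Schensted row insertion, recording in Q the position of each new cell.

Insert 4: appended to row 1. P = [[4]].
Insert 1: 1 bumps 4 from row 1; 4 starts row 2. P = [[1], [4]].
Insert 2: appended to row 1. P = [[1, 2], [4]].
Insert 3: appended to row 1. P = [[1, 2, 3], [4]].
Insert 5: appended to row 1. P = [[1, 2, 3, 5], [4]].

So P = [[1, 2, 3, 5], [4]], Q = [[1, 3, 4, 5], [2]].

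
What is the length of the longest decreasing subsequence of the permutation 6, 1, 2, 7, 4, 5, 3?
3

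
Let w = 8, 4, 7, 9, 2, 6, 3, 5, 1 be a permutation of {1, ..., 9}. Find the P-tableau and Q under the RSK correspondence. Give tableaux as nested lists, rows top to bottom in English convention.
P = [[1, 3, 5], [2, 6, 9], [4], [7], [8]], Q = [[1, 3, 4], [2, 6, 8], [5], [7], [9]]

Insert each entry of the permutation into P by Schensted row insertion, recording in Q the position of each new cell.

Insert 8: appended to row 1. P = [[8]], Q = [[1]].
Insert 4: 4 bumps 8 from row 1; 8 starts row 2. P = [[4], [8]], Q = [[1], [2]].
Insert 7: appended to row 1. P = [[4, 7], [8]], Q = [[1, 3], [2]].
Insert 9: appended to row 1. P = [[4, 7, 9], [8]], Q = [[1, 3, 4], [2]].
Insert 2: 2 bumps 4 from row 1; 4 bumps 8 from row 2; 8 starts row 3. P = [[2, 7, 9], [4], [8]], Q = [[1, 3, 4], [2], [5]].
Insert 6: 6 bumps 7 from row 1; 7 appends to row 2. P = [[2, 6, 9], [4, 7], [8]], Q = [[1, 3, 4], [2, 6], [5]].
Insert 3: 3 bumps 6 from row 1; 6 bumps 7 from row 2; 7 bumps 8 from row 3; 8 starts row 4. P = [[2, 3, 9], [4, 6], [7], [8]], Q = [[1, 3, 4], [2, 6], [5], [7]].
Insert 5: 5 bumps 9 from row 1; 9 appends to row 2. P = [[2, 3, 5], [4, 6, 9], [7], [8]], Q = [[1, 3, 4], [2, 6, 8], [5], [7]].
Insert 1: 1 bumps 2 from row 1; 2 bumps 4 from row 2; 4 bumps 7 from row 3; 7 bumps 8 from row 4; 8 starts row 5. P = [[1, 3, 5], [2, 6, 9], [4], [7], [8]], Q = [[1, 3, 4], [2, 6, 8], [5], [7], [9]].

So P = [[1, 3, 5], [2, 6, 9], [4], [7], [8]], Q = [[1, 3, 4], [2, 6, 8], [5], [7], [9]].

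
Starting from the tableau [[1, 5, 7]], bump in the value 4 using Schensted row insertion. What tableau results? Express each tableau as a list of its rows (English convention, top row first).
[[1, 4, 7], [5]]

In row 1, 4 replaces 5 (the leftmost entry greater than 4); 5 is bumped to row 2. 5 starts a new row 2. The new tableau is [[1, 4, 7], [5]].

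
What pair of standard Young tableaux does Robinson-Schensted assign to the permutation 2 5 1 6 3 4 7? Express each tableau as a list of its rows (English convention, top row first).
Insert each entry of the permutation into P by Schensted row insertion, recording in Q the position of each new cell.

Insert 2: appended to row 1. P = [[2]].
Insert 5: appended to row 1. P = [[2, 5]].
Insert 1: 1 bumps 2 from row 1; 2 starts row 2. P = [[1, 5], [2]].
Insert 6: appended to row 1. P = [[1, 5, 6], [2]].
Insert 3: 3 bumps 5 from row 1; 5 appends to row 2. P = [[1, 3, 6], [2, 5]].
Insert 4: 4 bumps 6 from row 1; 6 appends to row 2. P = [[1, 3, 4], [2, 5, 6]].
Insert 7: appended to row 1. P = [[1, 3, 4, 7], [2, 5, 6]].

So P = [[1, 3, 4, 7], [2, 5, 6]], Q = [[1, 2, 4, 7], [3, 5, 6]].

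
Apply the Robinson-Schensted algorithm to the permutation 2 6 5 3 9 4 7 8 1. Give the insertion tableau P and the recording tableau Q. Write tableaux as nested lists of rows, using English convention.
P = [[1, 3, 4, 7, 8], [2, 9], [5], [6]], Q = [[1, 2, 5, 7, 8], [3, 6], [4], [9]]

Insert each entry of the permutation into P by Schensted row insertion, recording in Q the position of each new cell.

Insert 2: appended to row 1. P = [[2]].
Insert 6: appended to row 1. P = [[2, 6]].
Insert 5: 5 bumps 6 from row 1; 6 starts row 2. P = [[2, 5], [6]].
Insert 3: 3 bumps 5 from row 1; 5 bumps 6 from row 2; 6 starts row 3. P = [[2, 3], [5], [6]].
Insert 9: appended to row 1. P = [[2, 3, 9], [5], [6]].
Insert 4: 4 bumps 9 from row 1; 9 appends to row 2. P = [[2, 3, 4], [5, 9], [6]].
Insert 7: appended to row 1. P = [[2, 3, 4, 7], [5, 9], [6]].
Insert 8: appended to row 1. P = [[2, 3, 4, 7, 8], [5, 9], [6]].
Insert 1: 1 bumps 2 from row 1; 2 bumps 5 from row 2; 5 bumps 6 from row 3; 6 starts row 4. P = [[1, 3, 4, 7, 8], [2, 9], [5], [6]].

So P = [[1, 3, 4, 7, 8], [2, 9], [5], [6]], Q = [[1, 2, 5, 7, 8], [3, 6], [4], [9]].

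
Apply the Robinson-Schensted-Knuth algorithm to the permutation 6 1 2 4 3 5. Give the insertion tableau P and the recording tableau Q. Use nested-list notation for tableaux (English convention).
Insert each entry of the permutation into P by Schensted row insertion, recording in Q the position of each new cell.

Insert 6: appended to row 1. P = [[6]], Q = [[1]].
Insert 1: 1 bumps 6 from row 1; 6 starts row 2. P = [[1], [6]], Q = [[1], [2]].
Insert 2: appended to row 1. P = [[1, 2], [6]], Q = [[1, 3], [2]].
Insert 4: appended to row 1. P = [[1, 2, 4], [6]], Q = [[1, 3, 4], [2]].
Insert 3: 3 bumps 4 from row 1; 4 bumps 6 from row 2; 6 starts row 3. P = [[1, 2, 3], [4], [6]], Q = [[1, 3, 4], [2], [5]].
Insert 5: appended to row 1. P = [[1, 2, 3, 5], [4], [6]], Q = [[1, 3, 4, 6], [2], [5]].

So P = [[1, 2, 3, 5], [4], [6]], Q = [[1, 3, 4, 6], [2], [5]].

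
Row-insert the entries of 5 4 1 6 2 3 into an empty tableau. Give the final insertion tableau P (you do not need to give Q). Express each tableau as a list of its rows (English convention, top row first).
P = [[1, 2, 3], [4, 6], [5]]

After inserting 5: P = [[5]].
After inserting 4: P = [[4], [5]].
After inserting 1: P = [[1], [4], [5]].
After inserting 6: P = [[1, 6], [4], [5]].
After inserting 2: P = [[1, 2], [4, 6], [5]].
After inserting 3: P = [[1, 2, 3], [4, 6], [5]].

So P = [[1, 2, 3], [4, 6], [5]].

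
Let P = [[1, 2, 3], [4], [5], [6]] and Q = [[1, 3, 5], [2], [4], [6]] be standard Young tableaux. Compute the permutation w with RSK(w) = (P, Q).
6 1 5 2 4 3

Reverse the RSK construction: for i from n down to 1, find the cell of Q containing i, remove the entry at that cell from P, and reverse-bump it up through P; the value ejected from row 1 is w(i).

Step i=6: Q has 6 at row 4, column 1; remove 6 from row 4 of P and reverse-bump: 6 enters row 3 and ejects 5; 5 enters row 2 and ejects 4; 4 enters row 1 and ejects 3. So w(6) = 3. P is now [[1, 2, 4], [5], [6]].
Step i=5: Q has 5 at row 1, column 3; remove that cell from P, ejecting 4. So w(5) = 4. P is now [[1, 2], [5], [6]].
Step i=4: Q has 4 at row 3, column 1; remove 6 from row 3 of P and reverse-bump: 6 enters row 2 and ejects 5; 5 enters row 1 and ejects 2. So w(4) = 2. P is now [[1, 5], [6]].
Step i=3: Q has 3 at row 1, column 2; remove that cell from P, ejecting 5. So w(3) = 5. P is now [[1], [6]].
Step i=2: Q has 2 at row 2, column 1; remove 6 from row 2 of P and reverse-bump: 6 enters row 1 and ejects 1. So w(2) = 1. P is now [[6]].
Step i=1: Q has 1 at row 1, column 1; remove that cell from P, ejecting 6. So w(1) = 6. P is now [].

So w = 6 1 5 2 4 3.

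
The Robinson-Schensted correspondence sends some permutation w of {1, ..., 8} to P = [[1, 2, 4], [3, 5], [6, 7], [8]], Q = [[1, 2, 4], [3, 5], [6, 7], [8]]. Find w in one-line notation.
1 6 3 8 7 2 5 4

Reverse the RSK construction: for i from n down to 1, find the cell of Q containing i, remove the entry at that cell from P, and reverse-bump it up through P; the value ejected from row 1 is w(i).

Step i=8: Q has 8 at row 4, column 1; remove 8 from row 4 of P and reverse-bump: 8 enters row 3 and ejects 7; 7 enters row 2 and ejects 5; 5 enters row 1 and ejects 4. So w(8) = 4. P is now [[1, 2, 5], [3, 7], [6, 8]].
Step i=7: Q has 7 at row 3, column 2; remove 8 from row 3 of P and reverse-bump: 8 enters row 2 and ejects 7; 7 enters row 1 and ejects 5. So w(7) = 5. P is now [[1, 2, 7], [3, 8], [6]].
Step i=6: Q has 6 at row 3, column 1; remove 6 from row 3 of P and reverse-bump: 6 enters row 2 and ejects 3; 3 enters row 1 and ejects 2. So w(6) = 2. P is now [[1, 3, 7], [6, 8]].
Step i=5: Q has 5 at row 2, column 2; remove 8 from row 2 of P and reverse-bump: 8 enters row 1 and ejects 7. So w(5) = 7. P is now [[1, 3, 8], [6]].
Step i=4: Q has 4 at row 1, column 3; remove that cell from P, ejecting 8. So w(4) = 8. P is now [[1, 3], [6]].
Step i=3: Q has 3 at row 2, column 1; remove 6 from row 2 of P and reverse-bump: 6 enters row 1 and ejects 3. So w(3) = 3. P is now [[1, 6]].
Step i=2: Q has 2 at row 1, column 2; remove that cell from P, ejecting 6. So w(2) = 6. P is now [[1]].
Step i=1: Q has 1 at row 1, column 1; remove that cell from P, ejecting 1. So w(1) = 1. P is now [].

So w = 1 6 3 8 7 2 5 4.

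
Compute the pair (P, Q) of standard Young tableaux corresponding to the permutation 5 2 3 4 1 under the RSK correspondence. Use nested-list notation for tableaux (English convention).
P = [[1, 3, 4], [2], [5]], Q = [[1, 3, 4], [2], [5]]

Insert each entry of the permutation into P by Schensted row insertion, recording in Q the position of each new cell.

Insert 5: appended to row 1. P = [[5]], Q = [[1]].
Insert 2: 2 bumps 5 from row 1; 5 starts row 2. P = [[2], [5]], Q = [[1], [2]].
Insert 3: appended to row 1. P = [[2, 3], [5]], Q = [[1, 3], [2]].
Insert 4: appended to row 1. P = [[2, 3, 4], [5]], Q = [[1, 3, 4], [2]].
Insert 1: 1 bumps 2 from row 1; 2 bumps 5 from row 2; 5 starts row 3. P = [[1, 3, 4], [2], [5]], Q = [[1, 3, 4], [2], [5]].

So P = [[1, 3, 4], [2], [5]], Q = [[1, 3, 4], [2], [5]].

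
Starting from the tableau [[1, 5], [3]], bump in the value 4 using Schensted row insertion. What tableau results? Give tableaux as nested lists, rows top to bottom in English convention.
[[1, 4], [3, 5]]

In row 1, 4 replaces 5 (the leftmost entry greater than 4); 5 is bumped to row 2. 5 is appended to row 2. The new tableau is [[1, 4], [3, 5]].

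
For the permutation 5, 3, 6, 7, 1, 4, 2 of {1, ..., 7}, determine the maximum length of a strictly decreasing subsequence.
3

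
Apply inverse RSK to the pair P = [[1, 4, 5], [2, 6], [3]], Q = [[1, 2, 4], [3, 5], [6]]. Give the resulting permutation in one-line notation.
3 4 2 6 5 1

Reverse the RSK construction: for i from n down to 1, find the cell of Q containing i, remove the entry at that cell from P, and reverse-bump it up through P; the value ejected from row 1 is w(i).

Step i=6: Q has 6 at row 3, column 1; remove 3 from row 3 of P and reverse-bump: 3 enters row 2 and ejects 2; 2 enters row 1 and ejects 1. So w(6) = 1. P is now [[2, 4, 5], [3, 6]].
Step i=5: Q has 5 at row 2, column 2; remove 6 from row 2 of P and reverse-bump: 6 enters row 1 and ejects 5. So w(5) = 5. P is now [[2, 4, 6], [3]].
Step i=4: Q has 4 at row 1, column 3; remove that cell from P, ejecting 6. So w(4) = 6. P is now [[2, 4], [3]].
Step i=3: Q has 3 at row 2, column 1; remove 3 from row 2 of P and reverse-bump: 3 enters row 1 and ejects 2. So w(3) = 2. P is now [[3, 4]].
Step i=2: Q has 2 at row 1, column 2; remove that cell from P, ejecting 4. So w(2) = 4. P is now [[3]].
Step i=1: Q has 1 at row 1, column 1; remove that cell from P, ejecting 3. So w(1) = 3. P is now [].

So w = 3 4 2 6 5 1.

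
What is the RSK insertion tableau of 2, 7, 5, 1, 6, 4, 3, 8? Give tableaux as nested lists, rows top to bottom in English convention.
P = [[1, 3, 6, 8], [2, 4], [5], [7]]

Insert 2: appended to row 1. P = [[2]].
Insert 7: appended to row 1. P = [[2, 7]].
Insert 5: 5 bumps 7 from row 1; 7 starts row 2. P = [[2, 5], [7]].
Insert 1: 1 bumps 2 from row 1; 2 bumps 7 from row 2; 7 starts row 3. P = [[1, 5], [2], [7]].
Insert 6: appended to row 1. P = [[1, 5, 6], [2], [7]].
Insert 4: 4 bumps 5 from row 1; 5 appends to row 2. P = [[1, 4, 6], [2, 5], [7]].
Insert 3: 3 bumps 4 from row 1; 4 bumps 5 from row 2; 5 bumps 7 from row 3; 7 starts row 4. P = [[1, 3, 6], [2, 4], [5], [7]].
Insert 8: appended to row 1. P = [[1, 3, 6, 8], [2, 4], [5], [7]].

So P = [[1, 3, 6, 8], [2, 4], [5], [7]].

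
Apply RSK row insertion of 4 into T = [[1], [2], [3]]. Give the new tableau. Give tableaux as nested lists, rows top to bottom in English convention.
[[1, 4], [2], [3]]

4 is larger than every entry of row 1, so it is appended to row 1. The new tableau is [[1, 4], [2], [3]].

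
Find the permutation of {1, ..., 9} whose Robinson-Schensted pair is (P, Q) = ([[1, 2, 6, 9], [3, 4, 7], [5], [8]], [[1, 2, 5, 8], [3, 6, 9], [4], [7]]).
Reverse the RSK construction: for i from n down to 1, find the cell of Q containing i, remove the entry at that cell from P, and reverse-bump it up through P; the value ejected from row 1 is w(i).

Step i=9: Q has 9 at row 2, column 3; remove 7 from row 2 of P and reverse-bump: 7 enters row 1 and ejects 6. So w(9) = 6. P is now [[1, 2, 7, 9], [3, 4], [5], [8]].
Step i=8: Q has 8 at row 1, column 4; remove that cell from P, ejecting 9. So w(8) = 9. P is now [[1, 2, 7], [3, 4], [5], [8]].
Step i=7: Q has 7 at row 4, column 1; remove 8 from row 4 of P and reverse-bump: 8 enters row 3 and ejects 5; 5 enters row 2 and ejects 4; 4 enters row 1 and ejects 2. So w(7) = 2. P is now [[1, 4, 7], [3, 5], [8]].
Step i=6: Q has 6 at row 2, column 2; remove 5 from row 2 of P and reverse-bump: 5 enters row 1 and ejects 4. So w(6) = 4. P is now [[1, 5, 7], [3], [8]].
Step i=5: Q has 5 at row 1, column 3; remove that cell from P, ejecting 7. So w(5) = 7. P is now [[1, 5], [3], [8]].
Step i=4: Q has 4 at row 3, column 1; remove 8 from row 3 of P and reverse-bump: 8 enters row 2 and ejects 3; 3 enters row 1 and ejects 1. So w(4) = 1. P is now [[3, 5], [8]].
Step i=3: Q has 3 at row 2, column 1; remove 8 from row 2 of P and reverse-bump: 8 enters row 1 and ejects 5. So w(3) = 5. P is now [[3, 8]].
Step i=2: Q has 2 at row 1, column 2; remove that cell from P, ejecting 8. So w(2) = 8. P is now [[3]].
Step i=1: Q has 1 at row 1, column 1; remove that cell from P, ejecting 3. So w(1) = 3. P is now [].

So w = 3 8 5 1 7 4 2 9 6.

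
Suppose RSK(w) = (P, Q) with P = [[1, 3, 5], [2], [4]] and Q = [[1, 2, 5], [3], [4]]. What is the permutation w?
Reverse the RSK construction: for i from n down to 1, find the cell of Q containing i, remove the entry at that cell from P, and reverse-bump it up through P; the value ejected from row 1 is w(i).

Step i=5: Q has 5 at row 1, column 3; remove that cell from P, ejecting 5. So w(5) = 5. P is now [[1, 3], [2], [4]].
Step i=4: Q has 4 at row 3, column 1; remove 4 from row 3 of P and reverse-bump: 4 enters row 2 and ejects 2; 2 enters row 1 and ejects 1. So w(4) = 1. P is now [[2, 3], [4]].
Step i=3: Q has 3 at row 2, column 1; remove 4 from row 2 of P and reverse-bump: 4 enters row 1 and ejects 3. So w(3) = 3. P is now [[2, 4]].
Step i=2: Q has 2 at row 1, column 2; remove that cell from P, ejecting 4. So w(2) = 4. P is now [[2]].
Step i=1: Q has 1 at row 1, column 1; remove that cell from P, ejecting 2. So w(1) = 2. P is now [].

So w = 2 4 3 1 5.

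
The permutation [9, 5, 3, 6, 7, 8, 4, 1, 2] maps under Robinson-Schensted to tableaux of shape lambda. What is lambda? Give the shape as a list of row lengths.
[4, 2, 2, 1]

Row-insert each entry into an empty tableau.

After inserting 9: P = [[9]].
After inserting 5: P = [[5], [9]].
After inserting 3: P = [[3], [5], [9]].
After inserting 6: P = [[3, 6], [5], [9]].
After inserting 7: P = [[3, 6, 7], [5], [9]].
After inserting 8: P = [[3, 6, 7, 8], [5], [9]].
After inserting 4: P = [[3, 4, 7, 8], [5, 6], [9]].
After inserting 1: P = [[1, 4, 7, 8], [3, 6], [5], [9]].
After inserting 2: P = [[1, 2, 7, 8], [3, 4], [5, 6], [9]].

The final insertion tableau P = [[1, 2, 7, 8], [3, 4], [5, 6], [9]] has shape [4, 2, 2, 1].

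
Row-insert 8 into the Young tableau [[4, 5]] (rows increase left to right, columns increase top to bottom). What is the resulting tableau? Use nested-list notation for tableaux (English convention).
[[4, 5, 8]]

8 is larger than every entry of row 1, so it is appended to row 1. The new tableau is [[4, 5, 8]].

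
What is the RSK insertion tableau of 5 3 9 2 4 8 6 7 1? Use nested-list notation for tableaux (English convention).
Insert 5: appended to row 1. P = [[5]].
Insert 3: 3 bumps 5 from row 1; 5 starts row 2. P = [[3], [5]].
Insert 9: appended to row 1. P = [[3, 9], [5]].
Insert 2: 2 bumps 3 from row 1; 3 bumps 5 from row 2; 5 starts row 3. P = [[2, 9], [3], [5]].
Insert 4: 4 bumps 9 from row 1; 9 appends to row 2. P = [[2, 4], [3, 9], [5]].
Insert 8: appended to row 1. P = [[2, 4, 8], [3, 9], [5]].
Insert 6: 6 bumps 8 from row 1; 8 bumps 9 from row 2; 9 appends to row 3. P = [[2, 4, 6], [3, 8], [5, 9]].
Insert 7: appended to row 1. P = [[2, 4, 6, 7], [3, 8], [5, 9]].
Insert 1: 1 bumps 2 from row 1; 2 bumps 3 from row 2; 3 bumps 5 from row 3; 5 starts row 4. P = [[1, 4, 6, 7], [2, 8], [3, 9], [5]].

So P = [[1, 4, 6, 7], [2, 8], [3, 9], [5]].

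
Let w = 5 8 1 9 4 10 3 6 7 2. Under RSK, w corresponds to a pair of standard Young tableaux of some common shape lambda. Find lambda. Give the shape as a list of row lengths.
[4, 4, 1, 1]

Row-insert each entry into an empty tableau.

After inserting 5: P = [[5]].
After inserting 8: P = [[5, 8]].
After inserting 1: P = [[1, 8], [5]].
After inserting 9: P = [[1, 8, 9], [5]].
After inserting 4: P = [[1, 4, 9], [5, 8]].
After inserting 10: P = [[1, 4, 9, 10], [5, 8]].
After inserting 3: P = [[1, 3, 9, 10], [4, 8], [5]].
After inserting 6: P = [[1, 3, 6, 10], [4, 8, 9], [5]].
After inserting 7: P = [[1, 3, 6, 7], [4, 8, 9, 10], [5]].
After inserting 2: P = [[1, 2, 6, 7], [3, 8, 9, 10], [4], [5]].

The final insertion tableau P = [[1, 2, 6, 7], [3, 8, 9, 10], [4], [5]] has shape [4, 4, 1, 1].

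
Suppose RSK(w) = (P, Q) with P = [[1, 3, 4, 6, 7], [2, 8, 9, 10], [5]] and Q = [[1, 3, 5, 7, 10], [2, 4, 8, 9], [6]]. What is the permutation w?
5 2 8 3 9 1 10 4 6 7

Reverse the RSK construction: for i from n down to 1, find the cell of Q containing i, remove the entry at that cell from P, and reverse-bump it up through P; the value ejected from row 1 is w(i).

Step i=10: Q has 10 at row 1, column 5; remove that cell from P, ejecting 7. So w(10) = 7. P is now [[1, 3, 4, 6], [2, 8, 9, 10], [5]].
Step i=9: Q has 9 at row 2, column 4; remove 10 from row 2 of P and reverse-bump: 10 enters row 1 and ejects 6. So w(9) = 6. P is now [[1, 3, 4, 10], [2, 8, 9], [5]].
Step i=8: Q has 8 at row 2, column 3; remove 9 from row 2 of P and reverse-bump: 9 enters row 1 and ejects 4. So w(8) = 4. P is now [[1, 3, 9, 10], [2, 8], [5]].
Step i=7: Q has 7 at row 1, column 4; remove that cell from P, ejecting 10. So w(7) = 10. P is now [[1, 3, 9], [2, 8], [5]].
Step i=6: Q has 6 at row 3, column 1; remove 5 from row 3 of P and reverse-bump: 5 enters row 2 and ejects 2; 2 enters row 1 and ejects 1. So w(6) = 1. P is now [[2, 3, 9], [5, 8]].
Step i=5: Q has 5 at row 1, column 3; remove that cell from P, ejecting 9. So w(5) = 9. P is now [[2, 3], [5, 8]].
Step i=4: Q has 4 at row 2, column 2; remove 8 from row 2 of P and reverse-bump: 8 enters row 1 and ejects 3. So w(4) = 3. P is now [[2, 8], [5]].
Step i=3: Q has 3 at row 1, column 2; remove that cell from P, ejecting 8. So w(3) = 8. P is now [[2], [5]].
Step i=2: Q has 2 at row 2, column 1; remove 5 from row 2 of P and reverse-bump: 5 enters row 1 and ejects 2. So w(2) = 2. P is now [[5]].
Step i=1: Q has 1 at row 1, column 1; remove that cell from P, ejecting 5. So w(1) = 5. P is now [].

So w = 5 2 8 3 9 1 10 4 6 7.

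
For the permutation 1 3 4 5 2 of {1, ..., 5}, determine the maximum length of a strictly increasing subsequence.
4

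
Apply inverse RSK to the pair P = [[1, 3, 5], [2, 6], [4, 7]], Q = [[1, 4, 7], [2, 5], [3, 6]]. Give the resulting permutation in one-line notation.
4 2 1 7 6 3 5

Reverse RSK: for i = n, n-1, ..., 1, locate i in Q, remove the corresponding corner cell from P, and reverse-bump its entry up through P; the value ejected from row 1 is w(i).

So w = 4 2 1 7 6 3 5.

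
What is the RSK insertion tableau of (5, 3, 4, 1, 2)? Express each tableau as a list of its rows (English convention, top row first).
P = [[1, 2], [3, 4], [5]]

Insert 5: appended to row 1. P = [[5]].
Insert 3: 3 bumps 5 from row 1; 5 starts row 2. P = [[3], [5]].
Insert 4: appended to row 1. P = [[3, 4], [5]].
Insert 1: 1 bumps 3 from row 1; 3 bumps 5 from row 2; 5 starts row 3. P = [[1, 4], [3], [5]].
Insert 2: 2 bumps 4 from row 1; 4 appends to row 2. P = [[1, 2], [3, 4], [5]].

So P = [[1, 2], [3, 4], [5]].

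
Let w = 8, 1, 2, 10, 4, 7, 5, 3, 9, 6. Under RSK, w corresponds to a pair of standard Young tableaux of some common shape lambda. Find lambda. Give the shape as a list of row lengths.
[5, 2, 2, 1]

Row-insert each entry into an empty tableau.

After inserting 8: P = [[8]].
After inserting 1: P = [[1], [8]].
After inserting 2: P = [[1, 2], [8]].
After inserting 10: P = [[1, 2, 10], [8]].
After inserting 4: P = [[1, 2, 4], [8, 10]].
After inserting 7: P = [[1, 2, 4, 7], [8, 10]].
After inserting 5: P = [[1, 2, 4, 5], [7, 10], [8]].
After inserting 3: P = [[1, 2, 3, 5], [4, 10], [7], [8]].
After inserting 9: P = [[1, 2, 3, 5, 9], [4, 10], [7], [8]].
After inserting 6: P = [[1, 2, 3, 5, 6], [4, 9], [7, 10], [8]].

The final insertion tableau P = [[1, 2, 3, 5, 6], [4, 9], [7, 10], [8]] has shape [5, 2, 2, 1].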